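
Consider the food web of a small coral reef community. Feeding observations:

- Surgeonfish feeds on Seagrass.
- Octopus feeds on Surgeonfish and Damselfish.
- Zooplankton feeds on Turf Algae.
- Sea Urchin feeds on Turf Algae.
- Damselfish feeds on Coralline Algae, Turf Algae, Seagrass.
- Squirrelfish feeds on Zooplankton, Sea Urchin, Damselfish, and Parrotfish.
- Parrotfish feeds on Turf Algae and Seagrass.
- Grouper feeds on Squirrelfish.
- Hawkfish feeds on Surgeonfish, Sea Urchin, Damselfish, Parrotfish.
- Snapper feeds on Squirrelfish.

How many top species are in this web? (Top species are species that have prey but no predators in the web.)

Top species (has prey, but nothing eats it): Hawkfish, Octopus, Snapper, Grouper.
Count: 4.

4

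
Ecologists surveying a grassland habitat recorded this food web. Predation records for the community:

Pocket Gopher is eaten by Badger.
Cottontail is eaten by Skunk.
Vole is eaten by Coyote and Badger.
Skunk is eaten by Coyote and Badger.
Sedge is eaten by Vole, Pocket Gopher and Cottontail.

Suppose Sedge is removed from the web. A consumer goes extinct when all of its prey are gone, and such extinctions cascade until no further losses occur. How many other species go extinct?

6

Remove Sedge.
Round 1: Vole (all prey gone), Cottontail (all prey gone), Pocket Gopher (all prey gone) → extinct.
Round 2: Skunk (all prey gone) → extinct.
Round 3: Coyote (all prey gone), Badger (all prey gone) → extinct.
No further losses. Total secondary extinctions: 6.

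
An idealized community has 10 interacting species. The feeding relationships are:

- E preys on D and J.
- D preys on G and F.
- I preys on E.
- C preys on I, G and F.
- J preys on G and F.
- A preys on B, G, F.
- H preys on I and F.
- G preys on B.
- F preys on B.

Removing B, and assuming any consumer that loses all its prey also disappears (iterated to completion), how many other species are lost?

9

Remove B.
Round 1: F (all prey gone), G (all prey gone) → extinct.
Round 2: J (all prey gone), A (all prey gone), D (all prey gone) → extinct.
Round 3: E (all prey gone) → extinct.
Round 4: I (all prey gone) → extinct.
Round 5: H (all prey gone), C (all prey gone) → extinct.
No further losses. Total secondary extinctions: 9.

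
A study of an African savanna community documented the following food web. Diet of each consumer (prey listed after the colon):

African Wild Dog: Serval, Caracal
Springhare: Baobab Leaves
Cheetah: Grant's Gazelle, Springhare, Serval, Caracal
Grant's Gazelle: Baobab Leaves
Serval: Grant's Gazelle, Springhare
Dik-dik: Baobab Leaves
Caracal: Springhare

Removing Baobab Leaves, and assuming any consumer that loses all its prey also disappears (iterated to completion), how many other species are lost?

7

Remove Baobab Leaves.
Round 1: Grant's Gazelle (all prey gone), Springhare (all prey gone), Dik-dik (all prey gone) → extinct.
Round 2: Serval (all prey gone), Caracal (all prey gone) → extinct.
Round 3: African Wild Dog (all prey gone), Cheetah (all prey gone) → extinct.
No further losses. Total secondary extinctions: 7.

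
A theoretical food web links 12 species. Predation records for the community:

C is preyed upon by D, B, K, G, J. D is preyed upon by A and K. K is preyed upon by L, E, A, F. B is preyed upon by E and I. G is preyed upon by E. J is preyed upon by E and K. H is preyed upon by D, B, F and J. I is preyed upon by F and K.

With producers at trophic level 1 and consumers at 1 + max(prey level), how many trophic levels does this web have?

5

Producers (level 1): H, C.
H → B → I → K → E gives E level 5.
No species has a prey at level 5, so no species reaches level 6.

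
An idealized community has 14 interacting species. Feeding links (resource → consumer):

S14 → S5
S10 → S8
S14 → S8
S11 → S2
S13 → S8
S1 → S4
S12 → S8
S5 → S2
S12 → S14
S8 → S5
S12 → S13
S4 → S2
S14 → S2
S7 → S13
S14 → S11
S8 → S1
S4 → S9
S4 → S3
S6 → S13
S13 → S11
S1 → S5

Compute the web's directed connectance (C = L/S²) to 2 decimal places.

The web has S = 14 species and L = 21 feeding links.
C = L / S² = 21 / 196 = 0.1071 ≈ 0.11.

C = 0.11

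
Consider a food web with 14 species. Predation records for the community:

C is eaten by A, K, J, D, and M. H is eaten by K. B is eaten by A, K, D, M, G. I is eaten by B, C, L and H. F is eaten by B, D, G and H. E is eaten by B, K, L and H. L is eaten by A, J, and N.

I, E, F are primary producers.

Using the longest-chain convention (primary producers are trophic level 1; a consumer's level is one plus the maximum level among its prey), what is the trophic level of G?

I is a producer → level 1.
B eats I (level 1); other prey at levels: E 1, F 1 → level 2.
G eats B (level 2); other prey at levels: F 1 → level 3.

Trophic level 3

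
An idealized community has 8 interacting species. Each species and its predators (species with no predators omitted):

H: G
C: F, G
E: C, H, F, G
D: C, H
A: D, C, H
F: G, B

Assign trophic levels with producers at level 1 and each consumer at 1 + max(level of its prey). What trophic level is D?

A is a producer → level 1.
D eats A → level 2.

Trophic level 2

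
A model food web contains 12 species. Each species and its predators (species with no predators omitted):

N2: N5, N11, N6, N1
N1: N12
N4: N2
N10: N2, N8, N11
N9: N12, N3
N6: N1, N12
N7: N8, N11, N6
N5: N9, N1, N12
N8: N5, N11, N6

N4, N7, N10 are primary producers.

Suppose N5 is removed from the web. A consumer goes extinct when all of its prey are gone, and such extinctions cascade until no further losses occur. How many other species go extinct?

2

Remove N5.
Round 1: N9 (all prey gone) → extinct.
Round 2: N3 (all prey gone) → extinct.
No further losses. Total secondary extinctions: 2.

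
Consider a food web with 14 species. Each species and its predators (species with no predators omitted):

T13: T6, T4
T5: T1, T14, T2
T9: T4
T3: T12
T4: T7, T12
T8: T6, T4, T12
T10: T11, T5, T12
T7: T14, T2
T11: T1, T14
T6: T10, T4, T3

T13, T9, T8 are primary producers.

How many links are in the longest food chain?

4 links

One longest chain: T13 → T6 → T10 → T5 → T1.
It has 5 species and 4 links.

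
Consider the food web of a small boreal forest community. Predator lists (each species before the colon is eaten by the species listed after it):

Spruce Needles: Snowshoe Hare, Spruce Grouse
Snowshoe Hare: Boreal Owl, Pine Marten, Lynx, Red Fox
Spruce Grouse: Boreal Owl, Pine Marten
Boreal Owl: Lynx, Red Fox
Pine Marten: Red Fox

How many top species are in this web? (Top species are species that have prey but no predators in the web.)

Top species (has prey, but nothing eats it): Lynx, Red Fox.
Count: 2.

2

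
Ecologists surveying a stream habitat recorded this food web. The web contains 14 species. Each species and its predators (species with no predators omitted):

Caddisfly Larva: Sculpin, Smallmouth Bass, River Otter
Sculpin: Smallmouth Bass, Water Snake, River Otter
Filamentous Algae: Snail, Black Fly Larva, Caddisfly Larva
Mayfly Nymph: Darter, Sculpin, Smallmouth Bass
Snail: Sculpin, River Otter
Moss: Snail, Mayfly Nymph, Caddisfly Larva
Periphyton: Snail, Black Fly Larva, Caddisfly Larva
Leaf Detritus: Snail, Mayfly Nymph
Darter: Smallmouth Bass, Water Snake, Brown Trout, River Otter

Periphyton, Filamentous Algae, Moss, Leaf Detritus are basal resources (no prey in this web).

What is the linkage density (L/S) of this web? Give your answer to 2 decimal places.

There are L = 26 links among S = 14 species.
L/S = 26/14 = 1.8571 ≈ 1.86.

L/S = 1.86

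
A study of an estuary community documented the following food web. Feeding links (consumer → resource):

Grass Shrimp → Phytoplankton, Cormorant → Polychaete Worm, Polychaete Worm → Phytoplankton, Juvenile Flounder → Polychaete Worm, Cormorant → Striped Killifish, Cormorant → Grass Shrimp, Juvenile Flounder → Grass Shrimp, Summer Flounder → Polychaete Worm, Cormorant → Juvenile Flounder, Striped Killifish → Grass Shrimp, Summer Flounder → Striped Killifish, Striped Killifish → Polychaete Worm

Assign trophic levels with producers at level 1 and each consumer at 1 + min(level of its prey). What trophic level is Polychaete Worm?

Trophic level 2

Phytoplankton is a producer → level 1.
Polychaete Worm eats Phytoplankton → level 2.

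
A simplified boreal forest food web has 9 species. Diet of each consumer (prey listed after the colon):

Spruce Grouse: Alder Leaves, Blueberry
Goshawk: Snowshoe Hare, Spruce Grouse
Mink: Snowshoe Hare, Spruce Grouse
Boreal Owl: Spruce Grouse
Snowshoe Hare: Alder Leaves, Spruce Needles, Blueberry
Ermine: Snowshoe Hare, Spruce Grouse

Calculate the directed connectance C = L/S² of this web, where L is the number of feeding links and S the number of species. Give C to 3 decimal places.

The web has S = 9 species and L = 12 feeding links.
C = L / S² = 12 / 81 = 0.1481 ≈ 0.148.

C = 0.148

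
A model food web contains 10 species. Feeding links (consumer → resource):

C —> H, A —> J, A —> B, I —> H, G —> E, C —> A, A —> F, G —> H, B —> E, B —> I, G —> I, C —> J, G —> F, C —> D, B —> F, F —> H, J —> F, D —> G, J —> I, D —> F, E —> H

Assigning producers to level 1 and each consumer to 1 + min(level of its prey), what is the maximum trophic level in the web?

Producers (level 1): H.
Following each consumer down to its lowest-level prey: H → F → A (levels 1 through 3).
All prey of A (F 2, B 3, J 3) are at level 2 or above, so A is at level 1 + 2 = 3.
Every consumer has at least one prey at level 2 or below, so none exceeds level 3.

3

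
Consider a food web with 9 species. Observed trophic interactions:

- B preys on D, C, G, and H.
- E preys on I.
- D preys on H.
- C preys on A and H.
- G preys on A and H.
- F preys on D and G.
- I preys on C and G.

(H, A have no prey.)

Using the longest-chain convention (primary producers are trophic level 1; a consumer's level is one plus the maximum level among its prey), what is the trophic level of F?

Trophic level 3

H is a producer → level 1.
D eats H → level 2.
F eats D (level 2); other prey at levels: G 2 → level 3.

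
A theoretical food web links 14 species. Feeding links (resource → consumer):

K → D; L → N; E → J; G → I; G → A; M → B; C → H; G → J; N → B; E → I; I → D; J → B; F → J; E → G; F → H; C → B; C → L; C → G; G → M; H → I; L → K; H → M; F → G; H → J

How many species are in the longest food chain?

4 species

One longest chain: C → H → M → B.
It has 4 species and 3 links.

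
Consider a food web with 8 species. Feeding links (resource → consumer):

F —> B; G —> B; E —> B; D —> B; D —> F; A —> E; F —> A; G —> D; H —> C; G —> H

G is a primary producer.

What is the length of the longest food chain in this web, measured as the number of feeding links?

5 links

One longest chain: G → D → F → A → E → B.
It has 6 species and 5 links.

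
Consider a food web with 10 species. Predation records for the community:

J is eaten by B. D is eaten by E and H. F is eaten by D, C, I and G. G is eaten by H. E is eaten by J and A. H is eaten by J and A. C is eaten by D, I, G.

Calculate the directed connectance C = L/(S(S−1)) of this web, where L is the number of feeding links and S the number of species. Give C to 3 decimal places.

C = 0.167

The web has S = 10 species and L = 15 feeding links.
C = L / (S(S−1)) = 15 / 90 = 0.1667 ≈ 0.167.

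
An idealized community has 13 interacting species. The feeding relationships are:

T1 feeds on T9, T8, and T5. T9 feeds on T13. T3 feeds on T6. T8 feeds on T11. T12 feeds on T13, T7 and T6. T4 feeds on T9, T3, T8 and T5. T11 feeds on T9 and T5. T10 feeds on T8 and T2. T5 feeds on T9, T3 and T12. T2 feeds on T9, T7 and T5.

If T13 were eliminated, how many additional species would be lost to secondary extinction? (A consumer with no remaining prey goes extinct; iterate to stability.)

1

Remove T13.
Round 1: T9 (all prey gone) → extinct.
No further losses. Total secondary extinctions: 1.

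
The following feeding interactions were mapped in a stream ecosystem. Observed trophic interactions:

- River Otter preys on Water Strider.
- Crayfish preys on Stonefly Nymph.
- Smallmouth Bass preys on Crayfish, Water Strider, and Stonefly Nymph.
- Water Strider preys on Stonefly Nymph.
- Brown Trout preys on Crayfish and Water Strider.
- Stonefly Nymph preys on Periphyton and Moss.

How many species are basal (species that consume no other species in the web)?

Basal species (no prey listed): Moss, Periphyton.
Count: 2.

2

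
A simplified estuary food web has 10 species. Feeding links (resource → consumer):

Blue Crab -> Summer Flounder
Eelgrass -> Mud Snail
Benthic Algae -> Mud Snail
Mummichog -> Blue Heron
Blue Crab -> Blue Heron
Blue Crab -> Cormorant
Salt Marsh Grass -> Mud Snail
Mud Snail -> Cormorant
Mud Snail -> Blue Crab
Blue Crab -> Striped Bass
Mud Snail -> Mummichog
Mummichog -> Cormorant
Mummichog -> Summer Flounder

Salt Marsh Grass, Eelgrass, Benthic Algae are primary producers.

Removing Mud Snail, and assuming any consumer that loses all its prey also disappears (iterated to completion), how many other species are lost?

6

Remove Mud Snail.
Round 1: Blue Crab (all prey gone), Mummichog (all prey gone) → extinct.
Round 2: Blue Heron (all prey gone), Summer Flounder (all prey gone), Striped Bass (all prey gone), Cormorant (all prey gone) → extinct.
No further losses. Total secondary extinctions: 6.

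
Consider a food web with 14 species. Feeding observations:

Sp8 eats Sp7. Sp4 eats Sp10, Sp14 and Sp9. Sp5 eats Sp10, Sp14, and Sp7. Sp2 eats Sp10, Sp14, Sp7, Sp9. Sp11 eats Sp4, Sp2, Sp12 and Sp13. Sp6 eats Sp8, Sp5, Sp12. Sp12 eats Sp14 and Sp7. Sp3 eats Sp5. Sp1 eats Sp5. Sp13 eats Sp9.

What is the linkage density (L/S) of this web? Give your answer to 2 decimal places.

There are L = 23 links among S = 14 species.
L/S = 23/14 = 1.6429 ≈ 1.64.

L/S = 1.64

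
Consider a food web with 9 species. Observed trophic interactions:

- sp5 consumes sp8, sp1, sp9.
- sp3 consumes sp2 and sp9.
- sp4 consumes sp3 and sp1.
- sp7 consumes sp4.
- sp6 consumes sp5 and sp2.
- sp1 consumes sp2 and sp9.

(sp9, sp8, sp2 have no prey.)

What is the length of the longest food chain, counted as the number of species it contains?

One longest chain: sp9 → sp1 → sp4 → sp7.
It has 4 species and 3 links.

4 species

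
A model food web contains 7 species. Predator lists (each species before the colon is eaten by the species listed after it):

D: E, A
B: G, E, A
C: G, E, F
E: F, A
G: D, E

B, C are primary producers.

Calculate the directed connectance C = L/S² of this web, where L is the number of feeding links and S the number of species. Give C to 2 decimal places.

The web has S = 7 species and L = 12 feeding links.
C = L / S² = 12 / 49 = 0.2449 ≈ 0.24.

C = 0.24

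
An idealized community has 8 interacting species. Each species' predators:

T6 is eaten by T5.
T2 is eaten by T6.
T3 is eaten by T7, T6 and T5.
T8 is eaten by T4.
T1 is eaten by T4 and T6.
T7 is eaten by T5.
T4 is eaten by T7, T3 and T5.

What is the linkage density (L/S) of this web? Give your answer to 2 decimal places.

L/S = 1.50

There are L = 12 links among S = 8 species.
L/S = 12/8 = 1.5000 ≈ 1.50.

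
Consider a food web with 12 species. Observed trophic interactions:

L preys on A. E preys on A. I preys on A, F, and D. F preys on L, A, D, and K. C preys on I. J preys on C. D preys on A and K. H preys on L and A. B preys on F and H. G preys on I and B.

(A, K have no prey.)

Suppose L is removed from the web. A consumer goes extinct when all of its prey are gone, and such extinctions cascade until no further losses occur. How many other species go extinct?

Remove L.
Every predator of it retains at least one other prey: H still has A; F still has A, K, D.
No consumer loses all prey, so no secondary extinctions occur.

0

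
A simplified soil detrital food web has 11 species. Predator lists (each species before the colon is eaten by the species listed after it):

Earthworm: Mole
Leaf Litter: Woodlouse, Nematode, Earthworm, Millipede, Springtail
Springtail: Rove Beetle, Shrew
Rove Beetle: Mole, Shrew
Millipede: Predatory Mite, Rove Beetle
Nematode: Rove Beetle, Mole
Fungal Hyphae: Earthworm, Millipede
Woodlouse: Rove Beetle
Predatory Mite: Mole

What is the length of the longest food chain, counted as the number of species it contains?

One longest chain: Leaf Litter → Woodlouse → Rove Beetle → Mole.
It has 4 species and 3 links.

4 species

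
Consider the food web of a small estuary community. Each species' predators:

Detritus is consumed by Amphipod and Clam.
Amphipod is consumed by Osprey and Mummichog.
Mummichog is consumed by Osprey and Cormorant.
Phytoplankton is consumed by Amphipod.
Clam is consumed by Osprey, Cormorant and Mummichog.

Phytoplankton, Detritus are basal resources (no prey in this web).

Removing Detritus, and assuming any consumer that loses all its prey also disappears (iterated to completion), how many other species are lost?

Remove Detritus.
Round 1: Clam (all prey gone) → extinct.
No further losses. Total secondary extinctions: 1.

1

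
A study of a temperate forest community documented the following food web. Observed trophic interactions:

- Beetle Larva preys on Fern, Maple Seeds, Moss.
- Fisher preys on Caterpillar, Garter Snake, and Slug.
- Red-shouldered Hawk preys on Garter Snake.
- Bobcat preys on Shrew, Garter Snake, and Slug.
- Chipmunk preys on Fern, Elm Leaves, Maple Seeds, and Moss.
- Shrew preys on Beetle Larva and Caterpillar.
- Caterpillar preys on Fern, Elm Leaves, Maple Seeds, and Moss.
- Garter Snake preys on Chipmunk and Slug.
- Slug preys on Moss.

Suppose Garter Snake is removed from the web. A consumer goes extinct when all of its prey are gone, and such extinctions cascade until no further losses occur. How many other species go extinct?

Remove Garter Snake.
Round 1: Red-shouldered Hawk (all prey gone) → extinct.
No further losses. Total secondary extinctions: 1.

1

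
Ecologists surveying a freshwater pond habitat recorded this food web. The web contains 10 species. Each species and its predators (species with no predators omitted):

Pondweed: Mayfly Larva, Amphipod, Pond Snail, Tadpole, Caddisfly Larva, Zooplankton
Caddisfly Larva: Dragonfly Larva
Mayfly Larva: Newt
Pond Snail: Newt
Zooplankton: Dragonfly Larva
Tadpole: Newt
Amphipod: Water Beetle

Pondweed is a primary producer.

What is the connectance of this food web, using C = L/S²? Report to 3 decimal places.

The web has S = 10 species and L = 12 feeding links.
C = L / S² = 12 / 100 = 0.1200 ≈ 0.120.

C = 0.120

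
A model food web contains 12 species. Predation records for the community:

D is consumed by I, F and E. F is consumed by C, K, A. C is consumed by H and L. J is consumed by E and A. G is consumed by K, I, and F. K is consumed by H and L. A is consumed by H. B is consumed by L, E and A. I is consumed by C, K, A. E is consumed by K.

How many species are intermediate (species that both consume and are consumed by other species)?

6

Intermediate species (has both prey and predators): E, F, I, K, A, C.
Count: 6.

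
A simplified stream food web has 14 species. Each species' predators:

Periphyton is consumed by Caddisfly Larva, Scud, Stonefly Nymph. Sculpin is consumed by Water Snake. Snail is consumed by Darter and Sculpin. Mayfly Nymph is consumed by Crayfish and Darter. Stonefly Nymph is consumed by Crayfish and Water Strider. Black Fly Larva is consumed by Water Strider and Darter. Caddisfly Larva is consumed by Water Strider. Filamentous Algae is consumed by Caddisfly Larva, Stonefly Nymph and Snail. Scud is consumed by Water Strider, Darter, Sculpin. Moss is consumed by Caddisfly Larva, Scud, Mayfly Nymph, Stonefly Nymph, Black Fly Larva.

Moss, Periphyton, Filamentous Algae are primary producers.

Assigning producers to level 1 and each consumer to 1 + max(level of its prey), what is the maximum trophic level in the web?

4

Producers (level 1): Moss, Periphyton, Filamentous Algae.
Filamentous Algae → Snail → Sculpin → Water Snake gives Water Snake level 4.
No species has a prey at level 4, so no species reaches level 5.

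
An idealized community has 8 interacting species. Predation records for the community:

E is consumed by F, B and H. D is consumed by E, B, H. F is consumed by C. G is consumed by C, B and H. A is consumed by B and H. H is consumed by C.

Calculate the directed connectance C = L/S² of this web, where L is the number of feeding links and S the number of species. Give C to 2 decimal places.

The web has S = 8 species and L = 13 feeding links.
C = L / S² = 13 / 64 = 0.2031 ≈ 0.20.

C = 0.20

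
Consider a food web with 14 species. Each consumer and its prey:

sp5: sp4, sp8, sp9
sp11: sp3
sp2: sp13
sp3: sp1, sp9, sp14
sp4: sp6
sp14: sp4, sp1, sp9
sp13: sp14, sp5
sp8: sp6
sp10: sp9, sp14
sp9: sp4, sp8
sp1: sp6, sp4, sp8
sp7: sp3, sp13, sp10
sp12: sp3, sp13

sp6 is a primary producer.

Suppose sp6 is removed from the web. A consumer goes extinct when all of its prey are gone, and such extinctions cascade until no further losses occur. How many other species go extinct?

13

Remove sp6.
Round 1: sp4 (all prey gone), sp8 (all prey gone) → extinct.
Round 2: sp1 (all prey gone), sp9 (all prey gone) → extinct.
Round 3: sp14 (all prey gone), sp5 (all prey gone) → extinct.
Round 4: sp3 (all prey gone), sp13 (all prey gone), sp10 (all prey gone) → extinct.
Round 5: sp7 (all prey gone), sp12 (all prey gone), sp2 (all prey gone), sp11 (all prey gone) → extinct.
No further losses. Total secondary extinctions: 13.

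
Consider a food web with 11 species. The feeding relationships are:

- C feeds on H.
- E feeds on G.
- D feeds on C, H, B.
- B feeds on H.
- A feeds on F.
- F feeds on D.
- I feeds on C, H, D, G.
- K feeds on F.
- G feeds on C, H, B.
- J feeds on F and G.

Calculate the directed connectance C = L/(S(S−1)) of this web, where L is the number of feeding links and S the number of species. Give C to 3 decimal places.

C = 0.164

The web has S = 11 species and L = 18 feeding links.
C = L / (S(S−1)) = 18 / 110 = 0.1636 ≈ 0.164.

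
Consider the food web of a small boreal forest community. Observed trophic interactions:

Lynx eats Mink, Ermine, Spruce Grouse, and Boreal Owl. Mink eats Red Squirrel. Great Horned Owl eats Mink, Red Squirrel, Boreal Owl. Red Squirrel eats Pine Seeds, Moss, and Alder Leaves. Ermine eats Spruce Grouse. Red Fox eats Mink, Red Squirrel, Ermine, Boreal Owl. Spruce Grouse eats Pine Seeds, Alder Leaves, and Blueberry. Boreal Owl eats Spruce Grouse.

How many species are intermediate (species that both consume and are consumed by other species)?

5

Intermediate species (has both prey and predators): Spruce Grouse, Red Squirrel, Mink, Ermine, Boreal Owl.
Count: 5.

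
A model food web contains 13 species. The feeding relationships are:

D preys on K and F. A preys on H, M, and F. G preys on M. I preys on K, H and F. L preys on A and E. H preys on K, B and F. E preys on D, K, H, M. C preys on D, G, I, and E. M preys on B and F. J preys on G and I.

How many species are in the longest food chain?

One longest chain: F → H → I → C.
It has 4 species and 3 links.

4 species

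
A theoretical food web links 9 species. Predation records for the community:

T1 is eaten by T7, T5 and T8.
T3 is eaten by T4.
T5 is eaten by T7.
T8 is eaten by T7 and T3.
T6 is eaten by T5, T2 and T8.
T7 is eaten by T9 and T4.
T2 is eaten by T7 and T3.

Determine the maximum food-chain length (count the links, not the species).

3 links

One longest chain: T1 → T5 → T7 → T9.
It has 4 species and 3 links.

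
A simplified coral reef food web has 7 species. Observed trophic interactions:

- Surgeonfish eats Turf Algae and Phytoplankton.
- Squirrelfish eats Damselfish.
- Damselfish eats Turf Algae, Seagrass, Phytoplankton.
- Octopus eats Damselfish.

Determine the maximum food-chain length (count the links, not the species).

2 links

One longest chain: Phytoplankton → Damselfish → Squirrelfish.
It has 3 species and 2 links.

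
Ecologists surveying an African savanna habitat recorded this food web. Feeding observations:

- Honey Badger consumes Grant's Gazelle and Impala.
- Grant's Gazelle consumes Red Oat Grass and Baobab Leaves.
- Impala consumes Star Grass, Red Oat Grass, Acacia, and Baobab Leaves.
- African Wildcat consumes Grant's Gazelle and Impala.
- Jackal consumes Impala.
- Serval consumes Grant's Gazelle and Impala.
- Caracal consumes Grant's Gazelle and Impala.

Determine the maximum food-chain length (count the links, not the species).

2 links

One longest chain: Baobab Leaves → Impala → Caracal.
It has 3 species and 2 links.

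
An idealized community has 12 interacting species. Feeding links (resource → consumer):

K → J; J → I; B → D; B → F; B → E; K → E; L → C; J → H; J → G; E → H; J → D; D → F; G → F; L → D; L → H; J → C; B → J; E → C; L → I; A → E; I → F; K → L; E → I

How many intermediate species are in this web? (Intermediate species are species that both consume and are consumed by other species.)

Intermediate species (has both prey and predators): E, L, J, D, G, I.
Count: 6.

6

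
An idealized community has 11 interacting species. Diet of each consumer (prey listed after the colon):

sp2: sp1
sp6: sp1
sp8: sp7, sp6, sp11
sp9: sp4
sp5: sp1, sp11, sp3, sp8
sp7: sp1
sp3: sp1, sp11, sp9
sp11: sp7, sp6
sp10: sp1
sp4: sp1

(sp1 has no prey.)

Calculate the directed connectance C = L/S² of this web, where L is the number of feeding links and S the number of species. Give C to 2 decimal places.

C = 0.15

The web has S = 11 species and L = 18 feeding links.
C = L / S² = 18 / 121 = 0.1488 ≈ 0.15.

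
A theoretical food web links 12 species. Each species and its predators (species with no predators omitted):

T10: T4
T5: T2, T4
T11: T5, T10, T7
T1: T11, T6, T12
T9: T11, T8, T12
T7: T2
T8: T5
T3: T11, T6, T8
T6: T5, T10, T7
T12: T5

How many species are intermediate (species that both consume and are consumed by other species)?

Intermediate species (has both prey and predators): T11, T6, T8, T12, T5, T10, T7.
Count: 7.

7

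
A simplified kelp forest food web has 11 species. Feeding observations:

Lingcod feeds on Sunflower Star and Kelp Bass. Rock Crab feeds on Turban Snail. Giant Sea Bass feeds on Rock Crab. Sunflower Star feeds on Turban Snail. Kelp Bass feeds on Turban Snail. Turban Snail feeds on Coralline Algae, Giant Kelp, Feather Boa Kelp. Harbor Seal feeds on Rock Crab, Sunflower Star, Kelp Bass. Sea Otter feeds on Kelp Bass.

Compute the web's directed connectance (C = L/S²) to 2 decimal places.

The web has S = 11 species and L = 13 feeding links.
C = L / S² = 13 / 121 = 0.1074 ≈ 0.11.

C = 0.11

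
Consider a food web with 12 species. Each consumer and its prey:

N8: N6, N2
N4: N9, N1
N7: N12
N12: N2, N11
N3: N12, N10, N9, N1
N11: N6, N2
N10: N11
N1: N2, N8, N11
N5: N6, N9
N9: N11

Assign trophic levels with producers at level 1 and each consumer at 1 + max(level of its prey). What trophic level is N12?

Trophic level 3

N6 is a producer → level 1.
N11 eats N6 (level 1); other prey at levels: N2 1 → level 2.
N12 eats N11 (level 2); other prey at levels: N2 1 → level 3.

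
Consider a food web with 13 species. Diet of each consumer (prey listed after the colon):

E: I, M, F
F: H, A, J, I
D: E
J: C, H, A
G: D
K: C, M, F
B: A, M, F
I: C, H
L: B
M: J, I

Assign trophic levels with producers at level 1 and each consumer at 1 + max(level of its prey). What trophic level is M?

Trophic level 3

C is a producer → level 1.
J eats C (level 1); other prey at levels: H 1, A 1 → level 2.
M eats J (level 2); other prey at levels: I 2 → level 3.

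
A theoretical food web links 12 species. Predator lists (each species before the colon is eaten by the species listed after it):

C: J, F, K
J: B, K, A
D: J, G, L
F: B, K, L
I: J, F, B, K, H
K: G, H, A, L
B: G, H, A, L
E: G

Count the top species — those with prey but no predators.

Top species (has prey, but nothing eats it): G, H, A, L.
Count: 4.

4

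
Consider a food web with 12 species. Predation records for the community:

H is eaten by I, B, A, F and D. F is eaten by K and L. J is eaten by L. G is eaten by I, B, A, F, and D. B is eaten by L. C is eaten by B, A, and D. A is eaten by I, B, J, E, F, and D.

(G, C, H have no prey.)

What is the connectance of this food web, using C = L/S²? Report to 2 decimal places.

C = 0.16

The web has S = 12 species and L = 23 feeding links.
C = L / S² = 23 / 144 = 0.1597 ≈ 0.16.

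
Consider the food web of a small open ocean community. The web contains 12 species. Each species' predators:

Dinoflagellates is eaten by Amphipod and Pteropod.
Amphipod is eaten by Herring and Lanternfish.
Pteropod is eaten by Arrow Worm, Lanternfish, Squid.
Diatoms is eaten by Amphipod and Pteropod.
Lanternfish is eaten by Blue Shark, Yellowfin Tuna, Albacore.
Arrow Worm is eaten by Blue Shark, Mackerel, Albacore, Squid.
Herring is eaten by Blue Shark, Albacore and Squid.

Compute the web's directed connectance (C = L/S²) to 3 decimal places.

C = 0.132

The web has S = 12 species and L = 19 feeding links.
C = L / S² = 19 / 144 = 0.1319 ≈ 0.132.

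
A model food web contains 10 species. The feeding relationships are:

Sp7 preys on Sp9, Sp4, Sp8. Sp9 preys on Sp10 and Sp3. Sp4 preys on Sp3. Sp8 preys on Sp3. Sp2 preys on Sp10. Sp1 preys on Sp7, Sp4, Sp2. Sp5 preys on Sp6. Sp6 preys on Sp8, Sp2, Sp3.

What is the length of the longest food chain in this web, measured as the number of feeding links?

3 links

One longest chain: Sp10 → Sp2 → Sp6 → Sp5.
It has 4 species and 3 links.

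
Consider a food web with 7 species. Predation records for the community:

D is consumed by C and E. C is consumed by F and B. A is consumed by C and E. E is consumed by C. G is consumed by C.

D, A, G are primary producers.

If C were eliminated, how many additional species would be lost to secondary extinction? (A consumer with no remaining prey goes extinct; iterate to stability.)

2

Remove C.
Round 1: F (all prey gone), B (all prey gone) → extinct.
No further losses. Total secondary extinctions: 2.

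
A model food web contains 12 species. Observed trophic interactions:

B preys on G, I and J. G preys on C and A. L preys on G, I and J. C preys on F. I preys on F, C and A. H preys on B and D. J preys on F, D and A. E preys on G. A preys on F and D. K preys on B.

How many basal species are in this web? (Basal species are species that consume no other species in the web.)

2

Basal species (no prey listed): D, F.
Count: 2.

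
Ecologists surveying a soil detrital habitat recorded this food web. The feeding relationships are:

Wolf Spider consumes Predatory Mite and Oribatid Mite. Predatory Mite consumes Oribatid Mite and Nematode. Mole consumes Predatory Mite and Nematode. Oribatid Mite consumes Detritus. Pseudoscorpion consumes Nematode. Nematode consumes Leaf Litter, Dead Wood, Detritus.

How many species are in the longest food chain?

One longest chain: Detritus → Nematode → Predatory Mite → Mole.
It has 4 species and 3 links.

4 species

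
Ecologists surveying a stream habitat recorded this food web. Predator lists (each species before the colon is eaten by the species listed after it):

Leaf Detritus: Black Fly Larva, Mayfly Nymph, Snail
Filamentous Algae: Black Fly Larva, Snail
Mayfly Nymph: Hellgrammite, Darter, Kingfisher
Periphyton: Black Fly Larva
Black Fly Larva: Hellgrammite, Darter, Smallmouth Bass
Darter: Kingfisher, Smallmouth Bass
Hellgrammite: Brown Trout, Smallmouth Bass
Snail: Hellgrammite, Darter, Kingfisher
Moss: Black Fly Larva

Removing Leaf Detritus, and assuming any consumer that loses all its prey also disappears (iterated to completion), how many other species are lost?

Remove Leaf Detritus.
Round 1: Mayfly Nymph (all prey gone) → extinct.
No further losses. Total secondary extinctions: 1.

1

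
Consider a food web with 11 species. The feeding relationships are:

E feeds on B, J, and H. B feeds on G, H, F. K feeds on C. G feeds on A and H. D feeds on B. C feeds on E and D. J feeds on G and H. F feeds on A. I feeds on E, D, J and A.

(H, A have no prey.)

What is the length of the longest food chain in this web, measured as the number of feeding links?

One longest chain: H → G → B → D → C → K.
It has 6 species and 5 links.

5 links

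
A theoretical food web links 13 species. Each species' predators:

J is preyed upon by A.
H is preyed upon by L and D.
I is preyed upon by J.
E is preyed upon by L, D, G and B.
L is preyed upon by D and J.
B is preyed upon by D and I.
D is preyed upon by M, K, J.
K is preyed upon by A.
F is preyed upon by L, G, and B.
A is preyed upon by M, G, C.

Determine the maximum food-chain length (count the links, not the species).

5 links

One longest chain: E → B → I → J → A → C.
It has 6 species and 5 links.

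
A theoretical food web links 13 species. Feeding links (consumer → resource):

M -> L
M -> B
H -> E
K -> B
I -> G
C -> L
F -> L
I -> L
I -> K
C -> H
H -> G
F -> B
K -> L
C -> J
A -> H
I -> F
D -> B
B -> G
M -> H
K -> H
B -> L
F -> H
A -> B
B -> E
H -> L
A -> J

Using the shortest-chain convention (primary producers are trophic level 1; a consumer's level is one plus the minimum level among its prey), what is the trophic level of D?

G is a producer → level 1.
B eats G → level 2.
D eats B → level 3.
No prey of D is below level 2, so 3 is the minimum.

Trophic level 3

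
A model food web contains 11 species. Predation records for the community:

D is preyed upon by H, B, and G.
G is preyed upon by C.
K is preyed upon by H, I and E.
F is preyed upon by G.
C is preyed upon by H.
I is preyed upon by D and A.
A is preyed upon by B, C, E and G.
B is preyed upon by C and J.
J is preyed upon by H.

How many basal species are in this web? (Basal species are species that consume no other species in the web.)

2

Basal species (no prey listed): K, F.
Count: 2.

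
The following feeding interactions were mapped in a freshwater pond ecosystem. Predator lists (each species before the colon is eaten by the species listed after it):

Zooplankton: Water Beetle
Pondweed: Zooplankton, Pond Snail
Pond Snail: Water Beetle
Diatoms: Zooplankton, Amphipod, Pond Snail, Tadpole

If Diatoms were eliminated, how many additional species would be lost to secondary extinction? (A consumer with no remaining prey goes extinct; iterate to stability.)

Remove Diatoms.
Round 1: Amphipod (all prey gone), Tadpole (all prey gone) → extinct.
No further losses. Total secondary extinctions: 2.

2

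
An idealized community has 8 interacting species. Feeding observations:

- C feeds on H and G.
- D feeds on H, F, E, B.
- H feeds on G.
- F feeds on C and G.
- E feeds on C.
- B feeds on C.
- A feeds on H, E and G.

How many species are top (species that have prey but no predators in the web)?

Top species (has prey, but nothing eats it): D, A.
Count: 2.

2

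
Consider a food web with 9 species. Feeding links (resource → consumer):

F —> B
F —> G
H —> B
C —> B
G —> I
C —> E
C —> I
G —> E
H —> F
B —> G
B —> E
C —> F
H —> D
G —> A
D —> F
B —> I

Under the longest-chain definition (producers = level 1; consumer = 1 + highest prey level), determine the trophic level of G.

Trophic level 5

H is a producer → level 1.
D eats H → level 2.
F eats D (level 2); other prey at levels: H 1, C 1 → level 3.
B eats F (level 3); other prey at levels: H 1, C 1 → level 4.
G eats B (level 4); other prey at levels: F 3 → level 5.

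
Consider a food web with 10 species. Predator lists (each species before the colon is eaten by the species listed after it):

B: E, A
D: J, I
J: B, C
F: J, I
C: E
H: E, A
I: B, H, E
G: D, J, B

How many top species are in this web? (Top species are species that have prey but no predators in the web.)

Top species (has prey, but nothing eats it): E, A.
Count: 2.

2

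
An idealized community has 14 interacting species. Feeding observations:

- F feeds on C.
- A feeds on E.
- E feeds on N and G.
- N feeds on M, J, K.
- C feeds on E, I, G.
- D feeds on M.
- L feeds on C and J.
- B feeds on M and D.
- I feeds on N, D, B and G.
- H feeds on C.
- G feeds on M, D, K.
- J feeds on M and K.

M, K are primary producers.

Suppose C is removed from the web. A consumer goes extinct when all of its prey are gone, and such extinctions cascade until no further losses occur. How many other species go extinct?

Remove C.
Round 1: F (all prey gone), H (all prey gone) → extinct.
No further losses. Total secondary extinctions: 2.

2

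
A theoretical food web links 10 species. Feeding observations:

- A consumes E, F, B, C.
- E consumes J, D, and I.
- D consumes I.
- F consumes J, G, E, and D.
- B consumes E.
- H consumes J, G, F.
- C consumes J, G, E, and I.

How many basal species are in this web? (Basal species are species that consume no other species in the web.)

Basal species (no prey listed): I, G, J.
Count: 3.

3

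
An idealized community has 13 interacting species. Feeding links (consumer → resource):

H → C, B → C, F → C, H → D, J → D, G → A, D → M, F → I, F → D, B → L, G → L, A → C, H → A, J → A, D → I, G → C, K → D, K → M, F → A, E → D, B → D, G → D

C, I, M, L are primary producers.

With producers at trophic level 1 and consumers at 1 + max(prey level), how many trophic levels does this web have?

3

Producers (level 1): C, I, M, L.
C → A → G gives G level 3.
No species has a prey at level 3, so no species reaches level 4.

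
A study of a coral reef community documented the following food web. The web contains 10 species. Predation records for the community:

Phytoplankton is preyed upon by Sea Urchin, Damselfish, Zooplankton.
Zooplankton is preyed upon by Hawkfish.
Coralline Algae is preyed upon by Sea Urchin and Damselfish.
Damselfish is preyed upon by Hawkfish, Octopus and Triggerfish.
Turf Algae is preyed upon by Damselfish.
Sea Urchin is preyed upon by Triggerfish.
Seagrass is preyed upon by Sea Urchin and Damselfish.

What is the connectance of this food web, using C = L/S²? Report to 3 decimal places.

C = 0.130

The web has S = 10 species and L = 13 feeding links.
C = L / S² = 13 / 100 = 0.1300 ≈ 0.130.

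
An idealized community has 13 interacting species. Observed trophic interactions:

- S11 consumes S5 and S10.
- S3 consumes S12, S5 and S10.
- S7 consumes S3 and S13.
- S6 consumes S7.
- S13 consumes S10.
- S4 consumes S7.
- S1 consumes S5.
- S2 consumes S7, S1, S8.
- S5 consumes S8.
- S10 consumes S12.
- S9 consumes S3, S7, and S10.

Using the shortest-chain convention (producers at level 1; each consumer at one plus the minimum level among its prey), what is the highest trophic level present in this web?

Producers (level 1): S8, S12.
Following each consumer down to its lowest-level prey: S12 → S3 → S7 → S6 (levels 1 through 4).
All prey of S6 (S7 3) are at level 3 or above, so S6 is at level 1 + 3 = 4.
Every consumer has at least one prey at level 3 or below, so none exceeds level 4.

4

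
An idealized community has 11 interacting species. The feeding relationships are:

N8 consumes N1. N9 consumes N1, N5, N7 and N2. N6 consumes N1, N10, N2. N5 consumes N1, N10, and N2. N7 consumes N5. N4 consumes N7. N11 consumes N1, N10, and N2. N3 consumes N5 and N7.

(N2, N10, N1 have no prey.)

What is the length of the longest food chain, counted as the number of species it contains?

One longest chain: N2 → N5 → N7 → N9.
It has 4 species and 3 links.

4 species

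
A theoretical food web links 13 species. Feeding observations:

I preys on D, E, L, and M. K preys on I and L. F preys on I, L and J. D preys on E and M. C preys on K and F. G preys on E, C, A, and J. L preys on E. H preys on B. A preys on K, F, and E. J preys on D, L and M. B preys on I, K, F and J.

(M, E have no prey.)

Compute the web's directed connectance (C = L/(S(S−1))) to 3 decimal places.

C = 0.186

The web has S = 13 species and L = 29 feeding links.
C = L / (S(S−1)) = 29 / 156 = 0.1859 ≈ 0.186.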